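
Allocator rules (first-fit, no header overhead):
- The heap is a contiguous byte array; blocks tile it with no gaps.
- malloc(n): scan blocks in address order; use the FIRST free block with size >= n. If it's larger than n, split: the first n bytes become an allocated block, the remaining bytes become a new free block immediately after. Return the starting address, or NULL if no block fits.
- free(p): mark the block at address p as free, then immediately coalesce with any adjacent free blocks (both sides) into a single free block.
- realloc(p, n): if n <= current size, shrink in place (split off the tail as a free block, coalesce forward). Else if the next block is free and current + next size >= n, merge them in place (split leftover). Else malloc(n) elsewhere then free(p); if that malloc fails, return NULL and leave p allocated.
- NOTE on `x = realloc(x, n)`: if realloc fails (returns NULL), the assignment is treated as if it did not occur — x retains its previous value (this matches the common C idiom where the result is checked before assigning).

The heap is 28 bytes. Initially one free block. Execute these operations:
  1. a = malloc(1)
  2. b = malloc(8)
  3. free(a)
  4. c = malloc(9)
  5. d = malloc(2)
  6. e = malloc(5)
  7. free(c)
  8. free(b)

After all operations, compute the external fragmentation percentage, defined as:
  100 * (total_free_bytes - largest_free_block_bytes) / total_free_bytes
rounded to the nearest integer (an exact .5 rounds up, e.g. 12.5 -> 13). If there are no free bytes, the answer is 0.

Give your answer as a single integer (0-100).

Op 1: a = malloc(1) -> a = 0; heap: [0-0 ALLOC][1-27 FREE]
Op 2: b = malloc(8) -> b = 1; heap: [0-0 ALLOC][1-8 ALLOC][9-27 FREE]
Op 3: free(a) -> (freed a); heap: [0-0 FREE][1-8 ALLOC][9-27 FREE]
Op 4: c = malloc(9) -> c = 9; heap: [0-0 FREE][1-8 ALLOC][9-17 ALLOC][18-27 FREE]
Op 5: d = malloc(2) -> d = 18; heap: [0-0 FREE][1-8 ALLOC][9-17 ALLOC][18-19 ALLOC][20-27 FREE]
Op 6: e = malloc(5) -> e = 20; heap: [0-0 FREE][1-8 ALLOC][9-17 ALLOC][18-19 ALLOC][20-24 ALLOC][25-27 FREE]
Op 7: free(c) -> (freed c); heap: [0-0 FREE][1-8 ALLOC][9-17 FREE][18-19 ALLOC][20-24 ALLOC][25-27 FREE]
Op 8: free(b) -> (freed b); heap: [0-17 FREE][18-19 ALLOC][20-24 ALLOC][25-27 FREE]
Free blocks: [18 3] total_free=21 largest=18 -> 100*(21-18)/21 = 300/21 ≈ 14.286 -> rounds to 14

Answer: 14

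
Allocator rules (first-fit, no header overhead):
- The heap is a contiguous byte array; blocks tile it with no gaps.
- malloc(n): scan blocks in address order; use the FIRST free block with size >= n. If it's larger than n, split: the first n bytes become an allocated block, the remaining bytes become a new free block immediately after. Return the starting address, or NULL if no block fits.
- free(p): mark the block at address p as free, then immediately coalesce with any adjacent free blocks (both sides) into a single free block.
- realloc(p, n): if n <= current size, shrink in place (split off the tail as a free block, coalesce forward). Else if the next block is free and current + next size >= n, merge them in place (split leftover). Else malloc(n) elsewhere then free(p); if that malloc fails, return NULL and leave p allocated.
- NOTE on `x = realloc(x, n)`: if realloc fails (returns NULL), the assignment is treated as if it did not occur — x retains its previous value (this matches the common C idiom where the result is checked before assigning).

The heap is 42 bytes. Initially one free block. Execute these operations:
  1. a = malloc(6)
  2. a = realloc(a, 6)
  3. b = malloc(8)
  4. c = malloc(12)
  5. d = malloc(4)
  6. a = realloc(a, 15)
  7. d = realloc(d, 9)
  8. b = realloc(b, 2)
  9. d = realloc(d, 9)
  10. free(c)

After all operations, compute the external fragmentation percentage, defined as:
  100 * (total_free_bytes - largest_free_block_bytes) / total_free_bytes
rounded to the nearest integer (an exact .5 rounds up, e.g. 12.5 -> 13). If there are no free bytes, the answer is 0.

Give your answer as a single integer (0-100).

Answer: 28

Derivation:
Op 1: a = malloc(6) -> a = 0; heap: [0-5 ALLOC][6-41 FREE]
Op 2: a = realloc(a, 6) -> a = 0; heap: [0-5 ALLOC][6-41 FREE]
Op 3: b = malloc(8) -> b = 6; heap: [0-5 ALLOC][6-13 ALLOC][14-41 FREE]
Op 4: c = malloc(12) -> c = 14; heap: [0-5 ALLOC][6-13 ALLOC][14-25 ALLOC][26-41 FREE]
Op 5: d = malloc(4) -> d = 26; heap: [0-5 ALLOC][6-13 ALLOC][14-25 ALLOC][26-29 ALLOC][30-41 FREE]
Op 6: a = realloc(a, 15) -> NULL (a unchanged); heap: [0-5 ALLOC][6-13 ALLOC][14-25 ALLOC][26-29 ALLOC][30-41 FREE]
Op 7: d = realloc(d, 9) -> d = 26; heap: [0-5 ALLOC][6-13 ALLOC][14-25 ALLOC][26-34 ALLOC][35-41 FREE]
Op 8: b = realloc(b, 2) -> b = 6; heap: [0-5 ALLOC][6-7 ALLOC][8-13 FREE][14-25 ALLOC][26-34 ALLOC][35-41 FREE]
Op 9: d = realloc(d, 9) -> d = 26; heap: [0-5 ALLOC][6-7 ALLOC][8-13 FREE][14-25 ALLOC][26-34 ALLOC][35-41 FREE]
Op 10: free(c) -> (freed c); heap: [0-5 ALLOC][6-7 ALLOC][8-25 FREE][26-34 ALLOC][35-41 FREE]
Free blocks: [18 7] total_free=25 largest=18 -> 100*(25-18)/25 = 700/25 = 28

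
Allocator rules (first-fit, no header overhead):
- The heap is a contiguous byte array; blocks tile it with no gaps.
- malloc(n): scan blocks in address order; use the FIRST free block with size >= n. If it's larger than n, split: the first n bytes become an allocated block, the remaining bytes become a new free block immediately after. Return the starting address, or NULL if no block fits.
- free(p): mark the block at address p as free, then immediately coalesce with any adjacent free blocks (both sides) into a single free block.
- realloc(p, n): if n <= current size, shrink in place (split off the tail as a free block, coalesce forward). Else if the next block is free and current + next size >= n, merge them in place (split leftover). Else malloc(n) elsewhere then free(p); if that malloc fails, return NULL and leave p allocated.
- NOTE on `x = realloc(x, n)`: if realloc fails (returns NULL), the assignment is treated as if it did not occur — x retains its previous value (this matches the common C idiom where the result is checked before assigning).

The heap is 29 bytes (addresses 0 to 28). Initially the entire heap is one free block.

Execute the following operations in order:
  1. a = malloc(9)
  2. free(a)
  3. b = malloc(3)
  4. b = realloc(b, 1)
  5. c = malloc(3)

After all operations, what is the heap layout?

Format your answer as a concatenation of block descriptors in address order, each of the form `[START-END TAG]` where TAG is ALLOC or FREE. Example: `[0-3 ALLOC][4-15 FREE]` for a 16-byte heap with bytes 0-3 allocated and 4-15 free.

Answer: [0-0 ALLOC][1-3 ALLOC][4-28 FREE]

Derivation:
Op 1: a = malloc(9) -> a = 0; heap: [0-8 ALLOC][9-28 FREE]
Op 2: free(a) -> (freed a); heap: [0-28 FREE]
Op 3: b = malloc(3) -> b = 0; heap: [0-2 ALLOC][3-28 FREE]
Op 4: b = realloc(b, 1) -> b = 0; heap: [0-0 ALLOC][1-28 FREE]
Op 5: c = malloc(3) -> c = 1; heap: [0-0 ALLOC][1-3 ALLOC][4-28 FREE]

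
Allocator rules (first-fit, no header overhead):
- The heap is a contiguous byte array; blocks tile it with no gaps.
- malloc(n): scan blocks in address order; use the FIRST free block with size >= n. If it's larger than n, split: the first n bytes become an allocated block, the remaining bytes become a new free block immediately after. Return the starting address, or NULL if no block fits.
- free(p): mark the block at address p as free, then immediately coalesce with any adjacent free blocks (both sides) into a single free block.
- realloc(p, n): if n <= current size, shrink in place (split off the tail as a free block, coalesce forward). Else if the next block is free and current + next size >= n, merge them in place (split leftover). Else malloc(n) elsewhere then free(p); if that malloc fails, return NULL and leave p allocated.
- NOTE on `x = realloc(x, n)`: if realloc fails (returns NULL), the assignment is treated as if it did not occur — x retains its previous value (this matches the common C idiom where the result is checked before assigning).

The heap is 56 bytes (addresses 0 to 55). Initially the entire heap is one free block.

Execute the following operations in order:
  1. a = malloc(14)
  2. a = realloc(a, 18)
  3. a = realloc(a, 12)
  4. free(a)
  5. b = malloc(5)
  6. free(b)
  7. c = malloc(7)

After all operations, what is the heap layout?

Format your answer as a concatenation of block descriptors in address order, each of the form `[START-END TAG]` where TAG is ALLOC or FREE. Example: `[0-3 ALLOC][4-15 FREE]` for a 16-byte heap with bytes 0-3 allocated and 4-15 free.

Answer: [0-6 ALLOC][7-55 FREE]

Derivation:
Op 1: a = malloc(14) -> a = 0; heap: [0-13 ALLOC][14-55 FREE]
Op 2: a = realloc(a, 18) -> a = 0; heap: [0-17 ALLOC][18-55 FREE]
Op 3: a = realloc(a, 12) -> a = 0; heap: [0-11 ALLOC][12-55 FREE]
Op 4: free(a) -> (freed a); heap: [0-55 FREE]
Op 5: b = malloc(5) -> b = 0; heap: [0-4 ALLOC][5-55 FREE]
Op 6: free(b) -> (freed b); heap: [0-55 FREE]
Op 7: c = malloc(7) -> c = 0; heap: [0-6 ALLOC][7-55 FREE]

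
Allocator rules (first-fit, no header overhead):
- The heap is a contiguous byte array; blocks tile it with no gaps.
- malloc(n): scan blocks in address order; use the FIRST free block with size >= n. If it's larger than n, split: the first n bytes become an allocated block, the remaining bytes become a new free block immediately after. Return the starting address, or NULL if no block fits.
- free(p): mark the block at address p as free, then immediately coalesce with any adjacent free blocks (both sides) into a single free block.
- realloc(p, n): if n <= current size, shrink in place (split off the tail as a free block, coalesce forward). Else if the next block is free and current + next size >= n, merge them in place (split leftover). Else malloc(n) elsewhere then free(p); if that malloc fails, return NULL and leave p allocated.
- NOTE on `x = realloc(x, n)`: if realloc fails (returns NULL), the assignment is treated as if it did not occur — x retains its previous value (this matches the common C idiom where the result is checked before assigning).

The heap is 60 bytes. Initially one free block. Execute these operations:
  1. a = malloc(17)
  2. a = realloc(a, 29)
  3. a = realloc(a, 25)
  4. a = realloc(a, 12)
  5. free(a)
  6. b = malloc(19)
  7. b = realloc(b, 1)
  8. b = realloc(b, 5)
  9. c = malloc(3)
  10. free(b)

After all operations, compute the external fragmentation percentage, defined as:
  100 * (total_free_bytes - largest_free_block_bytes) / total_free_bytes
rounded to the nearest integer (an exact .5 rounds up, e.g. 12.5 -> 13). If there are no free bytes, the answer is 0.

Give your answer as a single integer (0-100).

Op 1: a = malloc(17) -> a = 0; heap: [0-16 ALLOC][17-59 FREE]
Op 2: a = realloc(a, 29) -> a = 0; heap: [0-28 ALLOC][29-59 FREE]
Op 3: a = realloc(a, 25) -> a = 0; heap: [0-24 ALLOC][25-59 FREE]
Op 4: a = realloc(a, 12) -> a = 0; heap: [0-11 ALLOC][12-59 FREE]
Op 5: free(a) -> (freed a); heap: [0-59 FREE]
Op 6: b = malloc(19) -> b = 0; heap: [0-18 ALLOC][19-59 FREE]
Op 7: b = realloc(b, 1) -> b = 0; heap: [0-0 ALLOC][1-59 FREE]
Op 8: b = realloc(b, 5) -> b = 0; heap: [0-4 ALLOC][5-59 FREE]
Op 9: c = malloc(3) -> c = 5; heap: [0-4 ALLOC][5-7 ALLOC][8-59 FREE]
Op 10: free(b) -> (freed b); heap: [0-4 FREE][5-7 ALLOC][8-59 FREE]
Free blocks: [5 52] total_free=57 largest=52 -> 100*(57-52)/57 = 500/57 ≈ 8.772 -> rounds to 9

Answer: 9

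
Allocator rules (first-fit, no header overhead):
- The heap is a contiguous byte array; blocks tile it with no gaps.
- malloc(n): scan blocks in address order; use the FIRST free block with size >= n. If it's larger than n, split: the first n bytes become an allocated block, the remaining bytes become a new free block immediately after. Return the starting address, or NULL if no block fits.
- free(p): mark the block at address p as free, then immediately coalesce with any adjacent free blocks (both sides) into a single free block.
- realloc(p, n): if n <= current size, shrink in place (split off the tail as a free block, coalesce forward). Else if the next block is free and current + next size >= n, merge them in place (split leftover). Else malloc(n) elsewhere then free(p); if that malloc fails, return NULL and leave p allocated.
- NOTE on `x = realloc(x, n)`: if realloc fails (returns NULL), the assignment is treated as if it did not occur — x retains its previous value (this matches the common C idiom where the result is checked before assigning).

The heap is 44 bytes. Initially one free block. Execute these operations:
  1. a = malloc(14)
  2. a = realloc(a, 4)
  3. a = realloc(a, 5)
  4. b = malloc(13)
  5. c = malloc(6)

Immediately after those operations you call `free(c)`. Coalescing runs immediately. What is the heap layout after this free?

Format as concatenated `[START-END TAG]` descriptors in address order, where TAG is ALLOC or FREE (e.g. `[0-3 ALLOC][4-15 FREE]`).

Op 1: a = malloc(14) -> a = 0; heap: [0-13 ALLOC][14-43 FREE]
Op 2: a = realloc(a, 4) -> a = 0; heap: [0-3 ALLOC][4-43 FREE]
Op 3: a = realloc(a, 5) -> a = 0; heap: [0-4 ALLOC][5-43 FREE]
Op 4: b = malloc(13) -> b = 5; heap: [0-4 ALLOC][5-17 ALLOC][18-43 FREE]
Op 5: c = malloc(6) -> c = 18; heap: [0-4 ALLOC][5-17 ALLOC][18-23 ALLOC][24-43 FREE]
free(c): c = 18 -> block [18-23 ALLOC]; mark free, coalesce with adjacent free neighbors -> [0-4 ALLOC][5-17 ALLOC][18-43 FREE]

Answer: [0-4 ALLOC][5-17 ALLOC][18-43 FREE]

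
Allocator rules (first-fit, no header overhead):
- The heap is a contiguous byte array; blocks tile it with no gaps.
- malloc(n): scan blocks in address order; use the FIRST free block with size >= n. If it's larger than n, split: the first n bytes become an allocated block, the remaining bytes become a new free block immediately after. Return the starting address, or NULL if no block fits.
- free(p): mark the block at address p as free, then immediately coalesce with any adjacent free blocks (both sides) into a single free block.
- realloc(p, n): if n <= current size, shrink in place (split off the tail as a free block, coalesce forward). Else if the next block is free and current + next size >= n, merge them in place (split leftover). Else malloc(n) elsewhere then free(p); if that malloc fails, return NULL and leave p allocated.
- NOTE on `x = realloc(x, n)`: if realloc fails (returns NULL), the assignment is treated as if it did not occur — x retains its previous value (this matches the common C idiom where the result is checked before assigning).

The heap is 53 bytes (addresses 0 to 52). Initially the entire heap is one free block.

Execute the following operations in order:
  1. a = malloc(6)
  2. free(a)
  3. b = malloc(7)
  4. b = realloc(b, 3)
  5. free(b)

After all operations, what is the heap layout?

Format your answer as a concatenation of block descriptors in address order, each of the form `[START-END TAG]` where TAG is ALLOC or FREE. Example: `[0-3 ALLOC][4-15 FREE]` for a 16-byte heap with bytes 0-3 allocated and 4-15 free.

Op 1: a = malloc(6) -> a = 0; heap: [0-5 ALLOC][6-52 FREE]
Op 2: free(a) -> (freed a); heap: [0-52 FREE]
Op 3: b = malloc(7) -> b = 0; heap: [0-6 ALLOC][7-52 FREE]
Op 4: b = realloc(b, 3) -> b = 0; heap: [0-2 ALLOC][3-52 FREE]
Op 5: free(b) -> (freed b); heap: [0-52 FREE]

Answer: [0-52 FREE]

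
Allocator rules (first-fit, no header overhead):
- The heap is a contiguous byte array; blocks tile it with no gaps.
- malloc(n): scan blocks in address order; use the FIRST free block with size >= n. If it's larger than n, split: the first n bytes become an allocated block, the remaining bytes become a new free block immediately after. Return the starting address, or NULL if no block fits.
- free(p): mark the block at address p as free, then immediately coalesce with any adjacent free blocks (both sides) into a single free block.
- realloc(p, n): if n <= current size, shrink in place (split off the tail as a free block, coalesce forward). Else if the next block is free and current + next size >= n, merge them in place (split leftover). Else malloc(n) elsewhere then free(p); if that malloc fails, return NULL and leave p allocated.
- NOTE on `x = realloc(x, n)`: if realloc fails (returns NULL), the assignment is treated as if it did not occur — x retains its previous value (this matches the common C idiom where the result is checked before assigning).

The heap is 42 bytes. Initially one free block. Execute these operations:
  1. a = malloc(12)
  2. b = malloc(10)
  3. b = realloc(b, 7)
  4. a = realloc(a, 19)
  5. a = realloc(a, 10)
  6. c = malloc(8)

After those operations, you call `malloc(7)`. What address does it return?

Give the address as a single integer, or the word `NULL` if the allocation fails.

Answer: 29

Derivation:
Op 1: a = malloc(12) -> a = 0; heap: [0-11 ALLOC][12-41 FREE]
Op 2: b = malloc(10) -> b = 12; heap: [0-11 ALLOC][12-21 ALLOC][22-41 FREE]
Op 3: b = realloc(b, 7) -> b = 12; heap: [0-11 ALLOC][12-18 ALLOC][19-41 FREE]
Op 4: a = realloc(a, 19) -> a = 19; heap: [0-11 FREE][12-18 ALLOC][19-37 ALLOC][38-41 FREE]
Op 5: a = realloc(a, 10) -> a = 19; heap: [0-11 FREE][12-18 ALLOC][19-28 ALLOC][29-41 FREE]
Op 6: c = malloc(8) -> c = 0; heap: [0-7 ALLOC][8-11 FREE][12-18 ALLOC][19-28 ALLOC][29-41 FREE]
malloc(7): first-fit scan over [0-7 ALLOC][8-11 FREE][12-18 ALLOC][19-28 ALLOC][29-41 FREE] -> 29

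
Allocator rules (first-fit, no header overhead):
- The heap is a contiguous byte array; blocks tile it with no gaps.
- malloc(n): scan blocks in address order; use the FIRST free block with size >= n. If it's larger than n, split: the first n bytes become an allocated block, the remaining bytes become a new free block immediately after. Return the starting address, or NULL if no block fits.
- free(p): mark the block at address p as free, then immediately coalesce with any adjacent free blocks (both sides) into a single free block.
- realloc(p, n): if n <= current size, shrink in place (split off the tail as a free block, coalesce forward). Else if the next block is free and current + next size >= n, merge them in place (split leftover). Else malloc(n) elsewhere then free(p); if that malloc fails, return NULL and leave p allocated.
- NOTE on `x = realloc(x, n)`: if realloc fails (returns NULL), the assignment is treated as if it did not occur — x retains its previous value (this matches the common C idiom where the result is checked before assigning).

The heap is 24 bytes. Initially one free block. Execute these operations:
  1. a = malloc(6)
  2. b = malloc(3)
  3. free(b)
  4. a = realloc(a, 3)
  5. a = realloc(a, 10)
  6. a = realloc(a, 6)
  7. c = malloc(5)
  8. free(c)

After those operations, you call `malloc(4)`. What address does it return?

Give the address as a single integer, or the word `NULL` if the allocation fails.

Op 1: a = malloc(6) -> a = 0; heap: [0-5 ALLOC][6-23 FREE]
Op 2: b = malloc(3) -> b = 6; heap: [0-5 ALLOC][6-8 ALLOC][9-23 FREE]
Op 3: free(b) -> (freed b); heap: [0-5 ALLOC][6-23 FREE]
Op 4: a = realloc(a, 3) -> a = 0; heap: [0-2 ALLOC][3-23 FREE]
Op 5: a = realloc(a, 10) -> a = 0; heap: [0-9 ALLOC][10-23 FREE]
Op 6: a = realloc(a, 6) -> a = 0; heap: [0-5 ALLOC][6-23 FREE]
Op 7: c = malloc(5) -> c = 6; heap: [0-5 ALLOC][6-10 ALLOC][11-23 FREE]
Op 8: free(c) -> (freed c); heap: [0-5 ALLOC][6-23 FREE]
malloc(4): first-fit scan over [0-5 ALLOC][6-23 FREE] -> 6

Answer: 6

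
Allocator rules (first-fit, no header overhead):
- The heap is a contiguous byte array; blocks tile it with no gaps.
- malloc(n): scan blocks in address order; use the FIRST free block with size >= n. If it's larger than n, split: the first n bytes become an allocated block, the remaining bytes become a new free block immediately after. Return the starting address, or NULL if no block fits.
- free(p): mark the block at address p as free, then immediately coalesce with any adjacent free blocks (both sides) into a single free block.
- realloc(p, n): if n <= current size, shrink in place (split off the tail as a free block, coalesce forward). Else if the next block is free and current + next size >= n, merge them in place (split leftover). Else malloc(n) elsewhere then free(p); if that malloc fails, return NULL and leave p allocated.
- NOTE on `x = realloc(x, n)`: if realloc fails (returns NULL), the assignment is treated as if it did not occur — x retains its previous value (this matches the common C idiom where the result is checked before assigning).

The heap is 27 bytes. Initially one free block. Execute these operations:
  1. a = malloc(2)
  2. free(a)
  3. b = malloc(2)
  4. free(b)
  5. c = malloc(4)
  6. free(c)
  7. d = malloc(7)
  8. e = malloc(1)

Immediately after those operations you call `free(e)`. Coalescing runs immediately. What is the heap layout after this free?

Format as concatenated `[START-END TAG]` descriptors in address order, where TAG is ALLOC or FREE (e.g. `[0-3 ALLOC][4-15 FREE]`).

Answer: [0-6 ALLOC][7-26 FREE]

Derivation:
Op 1: a = malloc(2) -> a = 0; heap: [0-1 ALLOC][2-26 FREE]
Op 2: free(a) -> (freed a); heap: [0-26 FREE]
Op 3: b = malloc(2) -> b = 0; heap: [0-1 ALLOC][2-26 FREE]
Op 4: free(b) -> (freed b); heap: [0-26 FREE]
Op 5: c = malloc(4) -> c = 0; heap: [0-3 ALLOC][4-26 FREE]
Op 6: free(c) -> (freed c); heap: [0-26 FREE]
Op 7: d = malloc(7) -> d = 0; heap: [0-6 ALLOC][7-26 FREE]
Op 8: e = malloc(1) -> e = 7; heap: [0-6 ALLOC][7-7 ALLOC][8-26 FREE]
free(e): e = 7 -> block [7-7 ALLOC]; mark free, coalesce with adjacent free neighbors -> [0-6 ALLOC][7-26 FREE]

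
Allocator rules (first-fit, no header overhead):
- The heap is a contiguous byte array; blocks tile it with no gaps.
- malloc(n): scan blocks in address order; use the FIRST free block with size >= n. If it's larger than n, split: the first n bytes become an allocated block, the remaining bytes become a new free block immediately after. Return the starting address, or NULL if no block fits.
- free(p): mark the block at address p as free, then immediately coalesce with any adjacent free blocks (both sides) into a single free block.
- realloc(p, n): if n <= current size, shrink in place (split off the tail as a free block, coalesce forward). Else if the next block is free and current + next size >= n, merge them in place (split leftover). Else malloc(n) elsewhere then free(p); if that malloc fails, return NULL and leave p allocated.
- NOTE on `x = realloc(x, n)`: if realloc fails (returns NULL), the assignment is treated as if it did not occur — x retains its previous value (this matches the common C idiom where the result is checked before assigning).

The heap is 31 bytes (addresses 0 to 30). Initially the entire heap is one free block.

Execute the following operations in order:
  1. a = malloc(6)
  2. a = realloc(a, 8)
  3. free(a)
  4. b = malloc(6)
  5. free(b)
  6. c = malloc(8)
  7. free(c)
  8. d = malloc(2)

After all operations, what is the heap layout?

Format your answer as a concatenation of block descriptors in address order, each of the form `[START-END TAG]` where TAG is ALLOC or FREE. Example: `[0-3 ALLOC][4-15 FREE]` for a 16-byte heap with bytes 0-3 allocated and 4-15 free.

Op 1: a = malloc(6) -> a = 0; heap: [0-5 ALLOC][6-30 FREE]
Op 2: a = realloc(a, 8) -> a = 0; heap: [0-7 ALLOC][8-30 FREE]
Op 3: free(a) -> (freed a); heap: [0-30 FREE]
Op 4: b = malloc(6) -> b = 0; heap: [0-5 ALLOC][6-30 FREE]
Op 5: free(b) -> (freed b); heap: [0-30 FREE]
Op 6: c = malloc(8) -> c = 0; heap: [0-7 ALLOC][8-30 FREE]
Op 7: free(c) -> (freed c); heap: [0-30 FREE]
Op 8: d = malloc(2) -> d = 0; heap: [0-1 ALLOC][2-30 FREE]

Answer: [0-1 ALLOC][2-30 FREE]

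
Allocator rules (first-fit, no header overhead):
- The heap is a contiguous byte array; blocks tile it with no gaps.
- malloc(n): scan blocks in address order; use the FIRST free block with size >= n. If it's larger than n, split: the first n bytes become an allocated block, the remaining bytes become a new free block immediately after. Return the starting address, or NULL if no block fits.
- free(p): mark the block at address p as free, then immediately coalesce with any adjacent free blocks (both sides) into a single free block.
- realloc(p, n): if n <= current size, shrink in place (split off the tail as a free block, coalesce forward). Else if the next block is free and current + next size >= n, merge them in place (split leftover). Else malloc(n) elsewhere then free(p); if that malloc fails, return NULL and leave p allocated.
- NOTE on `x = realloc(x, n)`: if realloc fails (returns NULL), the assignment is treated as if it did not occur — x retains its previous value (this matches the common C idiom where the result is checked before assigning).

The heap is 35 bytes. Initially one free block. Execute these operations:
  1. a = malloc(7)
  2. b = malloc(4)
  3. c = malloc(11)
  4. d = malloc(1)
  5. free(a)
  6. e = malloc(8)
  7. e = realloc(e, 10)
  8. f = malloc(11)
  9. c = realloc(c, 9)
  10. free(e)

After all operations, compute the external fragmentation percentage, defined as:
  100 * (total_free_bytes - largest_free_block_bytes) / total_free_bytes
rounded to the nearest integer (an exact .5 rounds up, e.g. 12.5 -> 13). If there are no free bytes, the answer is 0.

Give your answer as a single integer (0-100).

Answer: 43

Derivation:
Op 1: a = malloc(7) -> a = 0; heap: [0-6 ALLOC][7-34 FREE]
Op 2: b = malloc(4) -> b = 7; heap: [0-6 ALLOC][7-10 ALLOC][11-34 FREE]
Op 3: c = malloc(11) -> c = 11; heap: [0-6 ALLOC][7-10 ALLOC][11-21 ALLOC][22-34 FREE]
Op 4: d = malloc(1) -> d = 22; heap: [0-6 ALLOC][7-10 ALLOC][11-21 ALLOC][22-22 ALLOC][23-34 FREE]
Op 5: free(a) -> (freed a); heap: [0-6 FREE][7-10 ALLOC][11-21 ALLOC][22-22 ALLOC][23-34 FREE]
Op 6: e = malloc(8) -> e = 23; heap: [0-6 FREE][7-10 ALLOC][11-21 ALLOC][22-22 ALLOC][23-30 ALLOC][31-34 FREE]
Op 7: e = realloc(e, 10) -> e = 23; heap: [0-6 FREE][7-10 ALLOC][11-21 ALLOC][22-22 ALLOC][23-32 ALLOC][33-34 FREE]
Op 8: f = malloc(11) -> f = NULL; heap: [0-6 FREE][7-10 ALLOC][11-21 ALLOC][22-22 ALLOC][23-32 ALLOC][33-34 FREE]
Op 9: c = realloc(c, 9) -> c = 11; heap: [0-6 FREE][7-10 ALLOC][11-19 ALLOC][20-21 FREE][22-22 ALLOC][23-32 ALLOC][33-34 FREE]
Op 10: free(e) -> (freed e); heap: [0-6 FREE][7-10 ALLOC][11-19 ALLOC][20-21 FREE][22-22 ALLOC][23-34 FREE]
Free blocks: [7 2 12] total_free=21 largest=12 -> 100*(21-12)/21 = 900/21 ≈ 42.857 -> rounds to 43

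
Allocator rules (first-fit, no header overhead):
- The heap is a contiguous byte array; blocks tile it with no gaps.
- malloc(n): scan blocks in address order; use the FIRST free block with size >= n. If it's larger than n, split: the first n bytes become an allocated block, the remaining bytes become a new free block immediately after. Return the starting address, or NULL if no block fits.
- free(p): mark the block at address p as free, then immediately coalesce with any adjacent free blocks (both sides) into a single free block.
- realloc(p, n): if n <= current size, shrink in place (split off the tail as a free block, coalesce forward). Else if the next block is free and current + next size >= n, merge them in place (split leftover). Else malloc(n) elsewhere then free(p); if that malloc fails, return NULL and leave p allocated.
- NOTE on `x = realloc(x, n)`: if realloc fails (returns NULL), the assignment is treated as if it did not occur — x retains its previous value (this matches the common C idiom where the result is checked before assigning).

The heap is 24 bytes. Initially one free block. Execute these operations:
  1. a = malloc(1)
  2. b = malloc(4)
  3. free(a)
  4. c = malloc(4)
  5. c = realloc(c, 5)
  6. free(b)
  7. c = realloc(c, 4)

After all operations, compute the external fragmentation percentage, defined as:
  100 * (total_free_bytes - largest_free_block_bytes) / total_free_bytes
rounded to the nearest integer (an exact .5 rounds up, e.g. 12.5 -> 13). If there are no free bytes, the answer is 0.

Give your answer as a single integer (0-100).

Op 1: a = malloc(1) -> a = 0; heap: [0-0 ALLOC][1-23 FREE]
Op 2: b = malloc(4) -> b = 1; heap: [0-0 ALLOC][1-4 ALLOC][5-23 FREE]
Op 3: free(a) -> (freed a); heap: [0-0 FREE][1-4 ALLOC][5-23 FREE]
Op 4: c = malloc(4) -> c = 5; heap: [0-0 FREE][1-4 ALLOC][5-8 ALLOC][9-23 FREE]
Op 5: c = realloc(c, 5) -> c = 5; heap: [0-0 FREE][1-4 ALLOC][5-9 ALLOC][10-23 FREE]
Op 6: free(b) -> (freed b); heap: [0-4 FREE][5-9 ALLOC][10-23 FREE]
Op 7: c = realloc(c, 4) -> c = 5; heap: [0-4 FREE][5-8 ALLOC][9-23 FREE]
Free blocks: [5 15] total_free=20 largest=15 -> 100*(20-15)/20 = 500/20 = 25

Answer: 25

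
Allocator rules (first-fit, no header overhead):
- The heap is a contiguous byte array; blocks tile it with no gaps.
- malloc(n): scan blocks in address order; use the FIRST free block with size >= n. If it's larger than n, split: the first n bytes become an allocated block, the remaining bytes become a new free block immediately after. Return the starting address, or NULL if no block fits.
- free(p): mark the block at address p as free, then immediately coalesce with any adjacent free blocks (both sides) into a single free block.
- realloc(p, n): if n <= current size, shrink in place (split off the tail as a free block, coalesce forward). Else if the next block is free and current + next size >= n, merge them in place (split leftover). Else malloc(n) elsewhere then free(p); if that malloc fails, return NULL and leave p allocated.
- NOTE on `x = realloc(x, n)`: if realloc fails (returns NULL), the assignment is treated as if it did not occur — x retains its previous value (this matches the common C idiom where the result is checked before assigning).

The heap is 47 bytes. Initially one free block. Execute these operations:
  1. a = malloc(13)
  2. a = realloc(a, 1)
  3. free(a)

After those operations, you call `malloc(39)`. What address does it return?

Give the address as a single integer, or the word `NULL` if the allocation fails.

Answer: 0

Derivation:
Op 1: a = malloc(13) -> a = 0; heap: [0-12 ALLOC][13-46 FREE]
Op 2: a = realloc(a, 1) -> a = 0; heap: [0-0 ALLOC][1-46 FREE]
Op 3: free(a) -> (freed a); heap: [0-46 FREE]
malloc(39): first-fit scan over [0-46 FREE] -> 0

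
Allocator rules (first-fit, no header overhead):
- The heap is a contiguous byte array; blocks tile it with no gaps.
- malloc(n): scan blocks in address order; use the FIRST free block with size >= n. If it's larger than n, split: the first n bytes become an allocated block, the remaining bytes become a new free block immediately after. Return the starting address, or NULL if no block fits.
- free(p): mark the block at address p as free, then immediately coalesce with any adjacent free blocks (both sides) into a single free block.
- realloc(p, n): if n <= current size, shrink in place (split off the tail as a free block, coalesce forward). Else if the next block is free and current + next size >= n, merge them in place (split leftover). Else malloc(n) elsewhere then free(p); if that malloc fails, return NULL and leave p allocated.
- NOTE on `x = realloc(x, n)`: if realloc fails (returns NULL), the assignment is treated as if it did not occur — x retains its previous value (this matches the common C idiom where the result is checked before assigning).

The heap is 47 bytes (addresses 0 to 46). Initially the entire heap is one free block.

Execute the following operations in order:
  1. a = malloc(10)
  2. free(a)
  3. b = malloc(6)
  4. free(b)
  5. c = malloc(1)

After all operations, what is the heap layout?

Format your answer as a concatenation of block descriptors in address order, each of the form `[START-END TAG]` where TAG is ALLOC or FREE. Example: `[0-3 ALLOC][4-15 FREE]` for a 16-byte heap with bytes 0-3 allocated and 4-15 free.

Op 1: a = malloc(10) -> a = 0; heap: [0-9 ALLOC][10-46 FREE]
Op 2: free(a) -> (freed a); heap: [0-46 FREE]
Op 3: b = malloc(6) -> b = 0; heap: [0-5 ALLOC][6-46 FREE]
Op 4: free(b) -> (freed b); heap: [0-46 FREE]
Op 5: c = malloc(1) -> c = 0; heap: [0-0 ALLOC][1-46 FREE]

Answer: [0-0 ALLOC][1-46 FREE]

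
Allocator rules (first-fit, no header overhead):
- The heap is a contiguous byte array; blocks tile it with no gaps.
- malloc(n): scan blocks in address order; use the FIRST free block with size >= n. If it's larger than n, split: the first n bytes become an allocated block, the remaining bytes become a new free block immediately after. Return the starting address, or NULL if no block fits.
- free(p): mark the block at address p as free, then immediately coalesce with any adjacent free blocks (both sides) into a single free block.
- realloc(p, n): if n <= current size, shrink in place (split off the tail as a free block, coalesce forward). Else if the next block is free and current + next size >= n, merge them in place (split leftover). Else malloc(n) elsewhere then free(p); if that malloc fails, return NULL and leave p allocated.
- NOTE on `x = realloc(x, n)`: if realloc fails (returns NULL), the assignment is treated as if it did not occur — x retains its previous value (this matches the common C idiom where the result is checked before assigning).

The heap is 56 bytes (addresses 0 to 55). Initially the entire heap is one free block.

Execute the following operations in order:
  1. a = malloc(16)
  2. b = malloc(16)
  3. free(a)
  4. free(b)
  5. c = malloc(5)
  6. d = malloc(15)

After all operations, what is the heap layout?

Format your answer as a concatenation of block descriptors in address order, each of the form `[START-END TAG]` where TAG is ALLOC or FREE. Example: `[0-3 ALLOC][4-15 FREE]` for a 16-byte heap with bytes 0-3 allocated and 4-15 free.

Answer: [0-4 ALLOC][5-19 ALLOC][20-55 FREE]

Derivation:
Op 1: a = malloc(16) -> a = 0; heap: [0-15 ALLOC][16-55 FREE]
Op 2: b = malloc(16) -> b = 16; heap: [0-15 ALLOC][16-31 ALLOC][32-55 FREE]
Op 3: free(a) -> (freed a); heap: [0-15 FREE][16-31 ALLOC][32-55 FREE]
Op 4: free(b) -> (freed b); heap: [0-55 FREE]
Op 5: c = malloc(5) -> c = 0; heap: [0-4 ALLOC][5-55 FREE]
Op 6: d = malloc(15) -> d = 5; heap: [0-4 ALLOC][5-19 ALLOC][20-55 FREE]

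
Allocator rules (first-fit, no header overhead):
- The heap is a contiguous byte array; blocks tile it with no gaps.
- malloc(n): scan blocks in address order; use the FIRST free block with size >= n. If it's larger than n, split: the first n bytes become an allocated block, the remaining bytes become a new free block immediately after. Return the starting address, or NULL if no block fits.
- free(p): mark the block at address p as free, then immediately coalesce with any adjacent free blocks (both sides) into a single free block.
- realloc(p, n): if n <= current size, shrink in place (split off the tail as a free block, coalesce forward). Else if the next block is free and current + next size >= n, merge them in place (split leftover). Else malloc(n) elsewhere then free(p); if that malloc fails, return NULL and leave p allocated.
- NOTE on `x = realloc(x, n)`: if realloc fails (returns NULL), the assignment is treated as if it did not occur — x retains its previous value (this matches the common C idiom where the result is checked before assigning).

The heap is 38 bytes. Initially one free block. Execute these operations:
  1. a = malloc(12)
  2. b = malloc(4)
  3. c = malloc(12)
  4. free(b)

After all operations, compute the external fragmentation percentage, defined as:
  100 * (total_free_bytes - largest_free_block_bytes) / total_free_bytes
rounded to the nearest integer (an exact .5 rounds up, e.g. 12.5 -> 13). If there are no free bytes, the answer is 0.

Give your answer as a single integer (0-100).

Op 1: a = malloc(12) -> a = 0; heap: [0-11 ALLOC][12-37 FREE]
Op 2: b = malloc(4) -> b = 12; heap: [0-11 ALLOC][12-15 ALLOC][16-37 FREE]
Op 3: c = malloc(12) -> c = 16; heap: [0-11 ALLOC][12-15 ALLOC][16-27 ALLOC][28-37 FREE]
Op 4: free(b) -> (freed b); heap: [0-11 ALLOC][12-15 FREE][16-27 ALLOC][28-37 FREE]
Free blocks: [4 10] total_free=14 largest=10 -> 100*(14-10)/14 = 400/14 ≈ 28.571 -> rounds to 29

Answer: 29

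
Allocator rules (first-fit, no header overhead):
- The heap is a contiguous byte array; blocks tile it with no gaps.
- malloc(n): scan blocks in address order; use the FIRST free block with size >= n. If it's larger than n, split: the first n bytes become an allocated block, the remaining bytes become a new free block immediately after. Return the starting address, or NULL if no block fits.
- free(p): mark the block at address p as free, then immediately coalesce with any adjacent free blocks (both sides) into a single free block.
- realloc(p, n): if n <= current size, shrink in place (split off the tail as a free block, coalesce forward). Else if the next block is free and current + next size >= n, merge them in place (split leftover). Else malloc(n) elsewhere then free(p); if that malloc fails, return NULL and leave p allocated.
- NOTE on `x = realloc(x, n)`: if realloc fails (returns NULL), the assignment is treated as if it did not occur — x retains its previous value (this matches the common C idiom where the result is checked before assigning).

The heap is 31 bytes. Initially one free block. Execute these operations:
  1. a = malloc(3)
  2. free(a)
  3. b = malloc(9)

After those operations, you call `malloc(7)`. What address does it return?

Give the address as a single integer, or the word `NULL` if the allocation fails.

Answer: 9

Derivation:
Op 1: a = malloc(3) -> a = 0; heap: [0-2 ALLOC][3-30 FREE]
Op 2: free(a) -> (freed a); heap: [0-30 FREE]
Op 3: b = malloc(9) -> b = 0; heap: [0-8 ALLOC][9-30 FREE]
malloc(7): first-fit scan over [0-8 ALLOC][9-30 FREE] -> 9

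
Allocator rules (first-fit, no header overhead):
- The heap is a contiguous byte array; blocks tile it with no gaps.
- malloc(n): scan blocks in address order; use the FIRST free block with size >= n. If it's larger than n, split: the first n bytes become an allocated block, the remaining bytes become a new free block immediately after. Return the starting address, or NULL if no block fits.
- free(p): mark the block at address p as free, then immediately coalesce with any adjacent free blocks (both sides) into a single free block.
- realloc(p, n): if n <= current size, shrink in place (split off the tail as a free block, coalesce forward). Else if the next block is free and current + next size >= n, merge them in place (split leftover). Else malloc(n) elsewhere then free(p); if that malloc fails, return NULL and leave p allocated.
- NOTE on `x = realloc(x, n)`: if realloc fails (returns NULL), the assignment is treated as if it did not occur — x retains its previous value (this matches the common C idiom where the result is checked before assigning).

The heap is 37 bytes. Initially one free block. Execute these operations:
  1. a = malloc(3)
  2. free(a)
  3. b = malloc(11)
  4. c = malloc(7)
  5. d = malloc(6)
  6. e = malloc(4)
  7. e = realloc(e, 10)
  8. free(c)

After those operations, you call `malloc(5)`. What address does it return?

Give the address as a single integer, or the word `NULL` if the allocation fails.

Answer: 11

Derivation:
Op 1: a = malloc(3) -> a = 0; heap: [0-2 ALLOC][3-36 FREE]
Op 2: free(a) -> (freed a); heap: [0-36 FREE]
Op 3: b = malloc(11) -> b = 0; heap: [0-10 ALLOC][11-36 FREE]
Op 4: c = malloc(7) -> c = 11; heap: [0-10 ALLOC][11-17 ALLOC][18-36 FREE]
Op 5: d = malloc(6) -> d = 18; heap: [0-10 ALLOC][11-17 ALLOC][18-23 ALLOC][24-36 FREE]
Op 6: e = malloc(4) -> e = 24; heap: [0-10 ALLOC][11-17 ALLOC][18-23 ALLOC][24-27 ALLOC][28-36 FREE]
Op 7: e = realloc(e, 10) -> e = 24; heap: [0-10 ALLOC][11-17 ALLOC][18-23 ALLOC][24-33 ALLOC][34-36 FREE]
Op 8: free(c) -> (freed c); heap: [0-10 ALLOC][11-17 FREE][18-23 ALLOC][24-33 ALLOC][34-36 FREE]
malloc(5): first-fit scan over [0-10 ALLOC][11-17 FREE][18-23 ALLOC][24-33 ALLOC][34-36 FREE] -> 11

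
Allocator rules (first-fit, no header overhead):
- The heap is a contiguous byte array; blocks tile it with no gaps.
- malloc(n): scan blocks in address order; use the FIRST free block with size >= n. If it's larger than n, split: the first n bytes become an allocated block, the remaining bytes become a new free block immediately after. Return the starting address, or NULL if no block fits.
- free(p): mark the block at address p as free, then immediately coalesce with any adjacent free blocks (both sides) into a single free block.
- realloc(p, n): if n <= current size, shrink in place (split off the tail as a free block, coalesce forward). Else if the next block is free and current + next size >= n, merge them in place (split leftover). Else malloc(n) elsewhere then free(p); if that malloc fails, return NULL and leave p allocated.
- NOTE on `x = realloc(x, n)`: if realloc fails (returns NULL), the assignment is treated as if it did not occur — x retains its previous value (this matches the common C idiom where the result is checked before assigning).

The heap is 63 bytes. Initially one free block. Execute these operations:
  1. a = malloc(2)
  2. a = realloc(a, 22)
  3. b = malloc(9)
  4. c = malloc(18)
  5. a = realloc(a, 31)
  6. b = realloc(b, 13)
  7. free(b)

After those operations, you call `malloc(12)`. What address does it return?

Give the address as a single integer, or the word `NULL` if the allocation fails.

Answer: 49

Derivation:
Op 1: a = malloc(2) -> a = 0; heap: [0-1 ALLOC][2-62 FREE]
Op 2: a = realloc(a, 22) -> a = 0; heap: [0-21 ALLOC][22-62 FREE]
Op 3: b = malloc(9) -> b = 22; heap: [0-21 ALLOC][22-30 ALLOC][31-62 FREE]
Op 4: c = malloc(18) -> c = 31; heap: [0-21 ALLOC][22-30 ALLOC][31-48 ALLOC][49-62 FREE]
Op 5: a = realloc(a, 31) -> NULL (a unchanged); heap: [0-21 ALLOC][22-30 ALLOC][31-48 ALLOC][49-62 FREE]
Op 6: b = realloc(b, 13) -> b = 49; heap: [0-21 ALLOC][22-30 FREE][31-48 ALLOC][49-61 ALLOC][62-62 FREE]
Op 7: free(b) -> (freed b); heap: [0-21 ALLOC][22-30 FREE][31-48 ALLOC][49-62 FREE]
malloc(12): first-fit scan over [0-21 ALLOC][22-30 FREE][31-48 ALLOC][49-62 FREE] -> 49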